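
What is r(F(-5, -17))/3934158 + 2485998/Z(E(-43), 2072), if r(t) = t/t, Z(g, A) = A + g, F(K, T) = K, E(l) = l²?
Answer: 3260102974535/5141944506 ≈ 634.02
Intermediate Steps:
r(t) = 1
r(F(-5, -17))/3934158 + 2485998/Z(E(-43), 2072) = 1/3934158 + 2485998/(2072 + (-43)²) = 1*(1/3934158) + 2485998/(2072 + 1849) = 1/3934158 + 2485998/3921 = 1/3934158 + 2485998*(1/3921) = 1/3934158 + 828666/1307 = 3260102974535/5141944506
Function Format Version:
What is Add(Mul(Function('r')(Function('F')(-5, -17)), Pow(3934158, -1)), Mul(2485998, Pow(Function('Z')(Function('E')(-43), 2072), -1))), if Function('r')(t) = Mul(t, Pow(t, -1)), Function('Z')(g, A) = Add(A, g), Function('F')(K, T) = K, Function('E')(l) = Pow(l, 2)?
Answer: Rational(3260102974535, 5141944506) ≈ 634.02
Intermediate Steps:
Function('r')(t) = 1
Add(Mul(Function('r')(Function('F')(-5, -17)), Pow(3934158, -1)), Mul(2485998, Pow(Function('Z')(Function('E')(-43), 2072), -1))) = Add(Mul(1, Pow(3934158, -1)), Mul(2485998, Pow(Add(2072, Pow(-43, 2)), -1))) = Add(Mul(1, Rational(1, 3934158)), Mul(2485998, Pow(Add(2072, 1849), -1))) = Add(Rational(1, 3934158), Mul(2485998, Pow(3921, -1))) = Add(Rational(1, 3934158), Mul(2485998, Rational(1, 3921))) = Add(Rational(1, 3934158), Rational(828666, 1307)) = Rational(3260102974535, 5141944506)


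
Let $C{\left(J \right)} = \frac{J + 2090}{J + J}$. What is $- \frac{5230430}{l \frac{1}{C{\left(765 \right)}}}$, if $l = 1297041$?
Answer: $- \frac{1493287765}{198447273} \approx -7.5249$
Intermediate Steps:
$C{\left(J \right)} = \frac{2090 + J}{2 J}$
$- \frac{5230430}{l \frac{1}{C{\left(765 \right)}}} = - \frac{5230430}{1297041 \frac{1}{\frac{1}{2} \cdot \frac{1}{765} \left(2090 + 765\right)}} = - \frac{5230430}{1297041 \frac{1}{\frac{1}{2} \cdot \frac{1}{765} \cdot 2855}} = - \frac{5230430}{1297041 \frac{1}{\frac{571}{306}}} = - \frac{5230430}{1297041 \cdot \frac{306}{571}} = - \frac{5230430}{\frac{396894546}{571}} = \left(-5230430\right) \frac{571}{396894546} = - \frac{1493287765}{198447273}$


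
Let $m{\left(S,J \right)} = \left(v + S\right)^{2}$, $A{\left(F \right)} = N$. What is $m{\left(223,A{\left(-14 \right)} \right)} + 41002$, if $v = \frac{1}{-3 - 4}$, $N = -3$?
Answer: $\frac{4442698}{49} \approx 90667.0$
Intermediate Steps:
$v = - \frac{1}{7}$ ($v = \frac{1}{-7} = - \frac{1}{7} \approx -0.14286$)
$A{\left(F \right)} = -3$
$m{\left(S,J \right)} = \left(- \frac{1}{7} + S\right)^{2}$
$m{\left(223,A{\left(-14 \right)} \right)} + 41002 = \frac{\left(-1 + 7 \cdot 223\right)^{2}}{49} + 41002 = \frac{\left(-1 + 1561\right)^{2}}{49} + 41002 = \frac{1560^{2}}{49} + 41002 = \frac{1}{49} \cdot 2433600 + 41002 = \frac{2433600}{49} + 41002 = \frac{4442698}{49}$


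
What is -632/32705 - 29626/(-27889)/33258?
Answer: -292615767227/15167472949605 ≈ -0.019292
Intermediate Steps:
-632/32705 - 29626/(-27889)/33258 = -632*1/32705 - 29626*(-1/27889)*(1/33258) = -632/32705 + (29626/27889)*(1/33258) = -632/32705 + 14813/463766181 = -292615767227/15167472949605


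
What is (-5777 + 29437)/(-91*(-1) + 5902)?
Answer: 1820/461 ≈ 3.9479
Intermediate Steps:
(-5777 + 29437)/(-91*(-1) + 5902) = 23660/(91 + 5902) = 23660/5993 = 23660*(1/5993) = 1820/461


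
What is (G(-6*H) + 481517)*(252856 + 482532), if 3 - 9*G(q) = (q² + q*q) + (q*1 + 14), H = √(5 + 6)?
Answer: 3186325895800/9 + 1470776*√11/3 ≈ 3.5404e+11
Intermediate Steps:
H = √11 ≈ 3.3166
G(q) = -11/9 - 2*q²/9 - q/9 (G(q) = ⅓ - ((q² + q*q) + (q*1 + 14))/9 = ⅓ - ((q² + q²) + (q + 14))/9 = ⅓ - (2*q² + (14 + q))/9 = ⅓ - (14 + q + 2*q²)/9 = ⅓ + (-14/9 - 2*q²/9 - q/9) = -11/9 - 2*q²/9 - q/9)
(G(-6*H) + 481517)*(252856 + 482532) = ((-11/9 - 2*(-6*√11)²/9 - (-2)*√11/3) + 481517)*(252856 + 482532) = ((-11/9 - 2/9*396 + 2*√11/3) + 481517)*735388 = ((-11/9 - 88 + 2*√11/3) + 481517)*735388 = ((-803/9 + 2*√11/3) + 481517)*735388 = (4332850/9 + 2*√11/3)*735388 = 3186325895800/9 + 1470776*√11/3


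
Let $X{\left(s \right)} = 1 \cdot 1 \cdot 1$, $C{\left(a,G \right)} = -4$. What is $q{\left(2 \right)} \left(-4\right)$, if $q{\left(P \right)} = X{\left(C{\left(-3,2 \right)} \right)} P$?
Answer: $-8$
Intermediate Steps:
$X{\left(s \right)} = 1$ ($X{\left(s \right)} = 1 \cdot 1 = 1$)
$q{\left(P \right)} = P$ ($q{\left(P \right)} = 1 P = P$)
$q{\left(2 \right)} \left(-4\right) = 2 \left(-4\right) = -8$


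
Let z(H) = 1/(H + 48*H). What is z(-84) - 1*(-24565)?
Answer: 101109539/4116 ≈ 24565.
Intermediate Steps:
z(H) = 1/(49*H)
z(-84) - 1*(-24565) = (1/49)/(-84) - 1*(-24565) = (1/49)*(-1/84) + 24565 = -1/4116 + 24565 = 101109539/4116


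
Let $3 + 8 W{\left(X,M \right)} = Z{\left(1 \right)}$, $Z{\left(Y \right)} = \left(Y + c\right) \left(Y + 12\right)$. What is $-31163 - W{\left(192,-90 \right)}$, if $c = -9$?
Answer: $- \frac{249197}{8} \approx -31150.0$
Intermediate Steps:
$Z{\left(Y \right)} = \left(-9 + Y\right) \left(12 + Y\right)$ ($Z{\left(Y \right)} = \left(Y - 9\right) \left(Y + 12\right) = \left(-9 + Y\right) \left(12 + Y\right)$)
$W{\left(X,M \right)} = - \frac{107}{8}$ ($W{\left(X,M \right)} = - \frac{3}{8} + \frac{-108 + 1^{2} + 3 \cdot 1}{8} = - \frac{3}{8} + \frac{-108 + 1 + 3}{8} = - \frac{3}{8} + \frac{1}{8} \left(-104\right) = - \frac{3}{8} - 13 = - \frac{107}{8}$)
$-31163 - W{\left(192,-90 \right)} = -31163 - - \frac{107}{8} = -31163 + \frac{107}{8} = - \frac{249197}{8}$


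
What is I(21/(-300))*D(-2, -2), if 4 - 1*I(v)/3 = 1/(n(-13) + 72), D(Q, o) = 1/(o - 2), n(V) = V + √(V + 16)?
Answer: -41559/13912 - 3*√3/13912 ≈ -2.9877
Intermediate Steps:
n(V) = V + √(16 + V)
D(Q, o) = 1/(-2 + o)
I(v) = 12 - 3/(59 + √3) (I(v) = 12 - 3/((-13 + √(16 - 13)) + 72) = 12 - 3/((-13 + √3) + 72) = 12 - 3/(59 + √3))
I(21/(-300))*D(-2, -2) = (41559/3478 + 3*√3/3478)/(-2 - 2) = (41559/3478 + 3*√3/3478)/(-4) = (41559/3478 + 3*√3/3478)*(-¼) = -41559/13912 - 3*√3/13912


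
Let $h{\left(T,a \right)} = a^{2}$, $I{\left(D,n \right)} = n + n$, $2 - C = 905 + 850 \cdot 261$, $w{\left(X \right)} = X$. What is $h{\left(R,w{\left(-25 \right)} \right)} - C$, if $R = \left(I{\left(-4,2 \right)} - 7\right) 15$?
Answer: $223378$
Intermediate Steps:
$C = -222753$ ($C = 2 - \left(905 + 850 \cdot 261\right) = 2 - \left(905 + 221850\right) = 2 - 222755 = -222753$)
$I{\left(D,n \right)} = 2 n$
$R = -45$ ($R = \left(2 \cdot 2 - 7\right) 15 = \left(4 - 7\right) 15 = \left(-3\right) 15 = -45$)
$h{\left(R,w{\left(-25 \right)} \right)} - C = \left(-25\right)^{2} - -222753 = 625 + 222753 = 223378$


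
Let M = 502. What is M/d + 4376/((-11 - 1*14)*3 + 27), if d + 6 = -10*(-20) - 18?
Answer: -23315/264 ≈ -88.314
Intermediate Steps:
d = 176 (d = -6 + (-10*(-20) - 18) = -6 + (200 - 18) = -6 + 182 = 176)
M/d + 4376/((-11 - 1*14)*3 + 27) = 502/176 + 4376/((-11 - 1*14)*3 + 27) = 502*(1/176) + 4376/((-11 - 14)*3 + 27) = 251/88 + 4376/(-25*3 + 27) = 251/88 + 4376/(-75 + 27) = 251/88 + 4376/(-48) = 251/88 + 4376*(-1/48) = 251/88 - 547/6 = -23315/264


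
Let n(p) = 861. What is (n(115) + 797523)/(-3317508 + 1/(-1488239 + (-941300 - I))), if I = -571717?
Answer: -1483255359648/6163339347577 ≈ -0.24066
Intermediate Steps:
(n(115) + 797523)/(-3317508 + 1/(-1488239 + (-941300 - I))) = (861 + 797523)/(-3317508 + 1/(-1488239 + (-941300 - 1*(-571717)))) = 798384/(-3317508 + 1/(-1488239 + (-941300 + 571717))) = 798384/(-3317508 + 1/(-1488239 - 369583)) = 798384/(-3317508 + 1/(-1857822)) = 798384/(-3317508 - 1/1857822) = 798384/(-6163339347577/1857822) = 798384*(-1857822/6163339347577) = -1483255359648/6163339347577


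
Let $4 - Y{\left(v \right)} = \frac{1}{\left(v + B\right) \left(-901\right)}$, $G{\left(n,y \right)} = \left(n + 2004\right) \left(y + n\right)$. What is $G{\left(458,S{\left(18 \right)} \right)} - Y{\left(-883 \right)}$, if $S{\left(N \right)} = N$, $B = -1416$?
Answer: $\frac{2427489059293}{2071399} \approx 1.1719 \cdot 10^{6}$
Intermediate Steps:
$G{\left(n,y \right)} = \left(2004 + n\right) \left(n + y\right)$
$Y{\left(v \right)} = 4 + \frac{1}{901 \left(-1416 + v\right)}$ ($Y{\left(v \right)} = 4 - \frac{1}{\left(v - 1416\right) \left(-901\right)} = 4 - \frac{1}{-1416 + v} \left(- \frac{1}{901}\right) = 4 - - \frac{1}{901 \left(-1416 + v\right)} = 4 + \frac{1}{901 \left(-1416 + v\right)}$)
$G{\left(458,S{\left(18 \right)} \right)} - Y{\left(-883 \right)} = \left(458^{2} + 2004 \cdot 458 + 2004 \cdot 18 + 458 \cdot 18\right) - \frac{-5103263 + 3604 \left(-883\right)}{901 \left(-1416 - 883\right)} = \left(209764 + 917832 + 36072 + 8244\right) - \frac{-5103263 - 3182332}{901 \left(-2299\right)} = 1171912 - \frac{1}{901} \left(- \frac{1}{2299}\right) \left(-8285595\right) = 1171912 - \frac{8285595}{2071399} = \frac{2427489059293}{2071399}$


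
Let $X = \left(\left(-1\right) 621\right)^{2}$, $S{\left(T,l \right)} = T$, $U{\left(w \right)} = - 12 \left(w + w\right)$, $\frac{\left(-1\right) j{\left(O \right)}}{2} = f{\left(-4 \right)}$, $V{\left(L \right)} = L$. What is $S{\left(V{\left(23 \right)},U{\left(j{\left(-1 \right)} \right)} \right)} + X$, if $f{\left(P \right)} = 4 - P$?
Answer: $385664$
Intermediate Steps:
$j{\left(O \right)} = -16$ ($j{\left(O \right)} = - 2 \left(4 - -4\right) = - 2 \left(4 + 4\right) = \left(-2\right) 8 = -16$)
$U{\left(w \right)} = - 24 w$ ($U{\left(w \right)} = - 12 \cdot 2 w = - 24 w$)
$X = 385641$ ($X = \left(-621\right)^{2} = 385641$)
$S{\left(V{\left(23 \right)},U{\left(j{\left(-1 \right)} \right)} \right)} + X = 23 + 385641 = 385664$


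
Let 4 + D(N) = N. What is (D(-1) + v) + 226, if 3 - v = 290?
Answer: -66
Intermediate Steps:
v = -287 (v = 3 - 1*290 = 3 - 290 = -287)
D(N) = -4 + N
(D(-1) + v) + 226 = ((-4 - 1) - 287) + 226 = (-5 - 287) + 226 = -292 + 226 = -66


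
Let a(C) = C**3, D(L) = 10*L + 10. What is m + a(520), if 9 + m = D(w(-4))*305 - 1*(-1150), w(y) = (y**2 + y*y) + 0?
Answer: 140709791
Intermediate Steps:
w(y) = 2*y**2 (w(y) = (y**2 + y**2) + 0 = 2*y**2 + 0 = 2*y**2)
D(L) = 10 + 10*L
m = 101791 (m = -9 + ((10 + 10*(2*(-4)**2))*305 - 1*(-1150)) = -9 + ((10 + 10*(2*16))*305 + 1150) = -9 + ((10 + 10*32)*305 + 1150) = -9 + ((10 + 320)*305 + 1150) = -9 + (330*305 + 1150) = -9 + (100650 + 1150) = -9 + 101800 = 101791)
m + a(520) = 101791 + 520**3 = 101791 + 140608000 = 140709791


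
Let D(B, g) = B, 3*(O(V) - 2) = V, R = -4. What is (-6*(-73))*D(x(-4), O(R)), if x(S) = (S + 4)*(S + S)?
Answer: 0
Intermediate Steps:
O(V) = 2 + V/3
x(S) = 2*S*(4 + S) (x(S) = (4 + S)*(2*S) = 2*S*(4 + S))
(-6*(-73))*D(x(-4), O(R)) = (-6*(-73))*(2*(-4)*(4 - 4)) = 438*(2*(-4)*0) = 438*0 = 0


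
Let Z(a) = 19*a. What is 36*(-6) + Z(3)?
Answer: -159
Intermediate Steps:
36*(-6) + Z(3) = 36*(-6) + 19*3 = -216 + 57 = -159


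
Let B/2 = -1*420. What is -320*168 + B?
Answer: -54600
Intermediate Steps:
B = -840 (B = 2*(-1*420) = 2*(-420) = -840)
-320*168 + B = -320*168 - 840 = -53760 - 840 = -54600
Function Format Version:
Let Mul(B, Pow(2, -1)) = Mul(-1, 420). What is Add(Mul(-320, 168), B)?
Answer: -54600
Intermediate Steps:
B = -840 (B = Mul(2, Mul(-1, 420)) = Mul(2, -420) = -840)
Add(Mul(-320, 168), B) = Add(Mul(-320, 168), -840) = Add(-53760, -840) = -54600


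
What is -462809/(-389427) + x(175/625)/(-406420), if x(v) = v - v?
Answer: 462809/389427 ≈ 1.1884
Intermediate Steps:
x(v) = 0
-462809/(-389427) + x(175/625)/(-406420) = -462809/(-389427) + 0/(-406420) = -462809*(-1/389427) + 0*(-1/406420) = 462809/389427 + 0 = 462809/389427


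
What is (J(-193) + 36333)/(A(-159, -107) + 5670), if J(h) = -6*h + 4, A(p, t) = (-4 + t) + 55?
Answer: 37495/5614 ≈ 6.6788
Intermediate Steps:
A(p, t) = 51 + t
J(h) = 4 - 6*h
(J(-193) + 36333)/(A(-159, -107) + 5670) = ((4 - 6*(-193)) + 36333)/((51 - 107) + 5670) = ((4 + 1158) + 36333)/(-56 + 5670) = (1162 + 36333)/5614 = 37495*(1/5614) = 37495/5614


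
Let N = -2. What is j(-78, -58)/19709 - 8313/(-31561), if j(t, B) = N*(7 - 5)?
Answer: 163714673/622035749 ≈ 0.26319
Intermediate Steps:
j(t, B) = -4 (j(t, B) = -2*(7 - 5) = -2*2 = -4)
j(-78, -58)/19709 - 8313/(-31561) = -4/19709 - 8313/(-31561) = -4*1/19709 - 8313*(-1/31561) = -4/19709 + 8313/31561 = 163714673/622035749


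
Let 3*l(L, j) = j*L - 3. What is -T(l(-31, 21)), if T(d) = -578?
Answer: 578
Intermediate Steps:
l(L, j) = -1 + L*j/3 (l(L, j) = (j*L - 3)/3 = (L*j - 3)/3 = (-3 + L*j)/3 = -1 + L*j/3)
-T(l(-31, 21)) = -1*(-578) = 578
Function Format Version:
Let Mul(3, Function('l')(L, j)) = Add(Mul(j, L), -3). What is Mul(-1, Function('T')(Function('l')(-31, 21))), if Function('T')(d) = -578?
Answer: 578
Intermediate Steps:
Function('l')(L, j) = Add(-1, Mul(Rational(1, 3), L, j)) (Function('l')(L, j) = Mul(Rational(1, 3), Add(Mul(j, L), -3)) = Mul(Rational(1, 3), Add(Mul(L, j), -3)) = Mul(Rational(1, 3), Add(-3, Mul(L, j))) = Add(-1, Mul(Rational(1, 3), L, j)))
Mul(-1, Function('T')(Function('l')(-31, 21))) = Mul(-1, -578) = 578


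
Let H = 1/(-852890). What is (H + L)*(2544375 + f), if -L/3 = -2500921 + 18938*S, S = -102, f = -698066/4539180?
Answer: 65493926493447184390842613/1935710615100 ≈ 3.3835e+13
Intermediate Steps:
f = -349033/2269590 (f = -698066*1/4539180 = -349033/2269590 ≈ -0.15379)
H = -1/852890 ≈ -1.1725e-6
L = 13297791 (L = -3*(-2500921 + 18938*(-102)) = -3*(-2500921 - 1931676) = -3*(-4432597) = 13297791)
(H + L)*(2544375 + f) = (-1/852890 + 13297791)*(2544375 - 349033/2269590) = (11341552965989/852890)*(5774687707217/2269590) = 65493926493447184390842613/1935710615100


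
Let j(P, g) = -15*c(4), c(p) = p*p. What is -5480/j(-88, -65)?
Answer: 137/6 ≈ 22.833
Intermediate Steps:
c(p) = p**2
j(P, g) = -240 (j(P, g) = -15*4**2 = -15*16 = -240)
-5480/j(-88, -65) = -5480/(-240) = -5480*(-1/240) = 137/6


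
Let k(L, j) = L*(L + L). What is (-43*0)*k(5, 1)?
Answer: 0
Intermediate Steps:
k(L, j) = 2*L² (k(L, j) = L*(2*L) = 2*L²)
(-43*0)*k(5, 1) = (-43*0)*(2*5²) = 0*(2*25) = 0*50 = 0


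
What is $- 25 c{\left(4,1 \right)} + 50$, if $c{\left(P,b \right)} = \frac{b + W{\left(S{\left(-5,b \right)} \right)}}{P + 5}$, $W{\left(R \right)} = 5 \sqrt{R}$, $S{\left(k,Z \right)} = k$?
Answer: $\frac{425}{9} - \frac{125 i \sqrt{5}}{9} \approx 47.222 - 31.056 i$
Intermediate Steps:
$c{\left(P,b \right)} = \frac{b + 5 i \sqrt{5}}{5 + P}$ ($c{\left(P,b \right)} = \frac{b + 5 \sqrt{-5}}{P + 5} = \frac{b + 5 i \sqrt{5}}{5 + P}$)
$- 25 c{\left(4,1 \right)} + 50 = - 25 \frac{1 + 5 i \sqrt{5}}{5 + 4} + 50 = - 25 \frac{1 + 5 i \sqrt{5}}{9} + 50 = - 25 \left(\frac{1}{9} + \frac{5 i \sqrt{5}}{9}\right) + 50 = \left(- \frac{25}{9} - \frac{125 i \sqrt{5}}{9}\right) + 50 = \frac{425}{9} - \frac{125 i \sqrt{5}}{9}$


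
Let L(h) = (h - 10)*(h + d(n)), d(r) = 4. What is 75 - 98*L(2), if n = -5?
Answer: 4779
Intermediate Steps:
L(h) = (-10 + h)*(4 + h) (L(h) = (h - 10)*(h + 4) = (-10 + h)*(4 + h))
75 - 98*L(2) = 75 - 98*(-40 + 2² - 6*2) = 75 - 98*(-40 + 4 - 12) = 75 - 98*(-48) = 75 + 4704 = 4779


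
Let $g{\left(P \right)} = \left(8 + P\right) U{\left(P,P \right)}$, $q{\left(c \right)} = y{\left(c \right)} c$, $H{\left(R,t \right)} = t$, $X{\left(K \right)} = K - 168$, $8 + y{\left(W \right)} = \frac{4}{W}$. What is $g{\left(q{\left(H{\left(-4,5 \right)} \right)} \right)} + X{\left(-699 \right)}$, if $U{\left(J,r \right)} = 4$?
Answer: $-979$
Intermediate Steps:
$y{\left(W \right)} = -8 + \frac{4}{W}$
$X{\left(K \right)} = -168 + K$
$q{\left(c \right)} = c \left(-8 + \frac{4}{c}\right)$ ($q{\left(c \right)} = \left(-8 + \frac{4}{c}\right) c = c \left(-8 + \frac{4}{c}\right)$)
$g{\left(P \right)} = 32 + 4 P$ ($g{\left(P \right)} = \left(8 + P\right) 4 = 32 + 4 P$)
$g{\left(q{\left(H{\left(-4,5 \right)} \right)} \right)} + X{\left(-699 \right)} = \left(32 + 4 \left(4 - 40\right)\right) - 867 = \left(32 + 4 \left(-36\right)\right) - 867 = \left(32 - 144\right) - 867 = -112 - 867 = -979$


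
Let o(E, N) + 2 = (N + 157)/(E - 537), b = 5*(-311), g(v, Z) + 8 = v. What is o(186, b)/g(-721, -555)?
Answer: -232/85293 ≈ -0.0027200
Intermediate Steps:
g(v, Z) = -8 + v
b = -1555
o(E, N) = -2 + (157 + N)/(-537 + E) (o(E, N) = -2 + (N + 157)/(E - 537) = -2 + (157 + N)/(-537 + E))
o(186, b)/g(-721, -555) = ((1231 - 1555 - 2*186)/(-537 + 186))/(-8 - 721) = ((1231 - 1555 - 372)/(-351))/(-729) = -1/351*(-696)*(-1/729) = (232/117)*(-1/729) = -232/85293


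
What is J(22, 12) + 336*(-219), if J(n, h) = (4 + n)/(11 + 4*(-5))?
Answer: -662282/9 ≈ -73587.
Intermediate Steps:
J(n, h) = -4/9 - n/9 (J(n, h) = (4 + n)/(11 - 20) = (4 + n)/(-9) = (4 + n)*(-⅑) = -4/9 - n/9)
J(22, 12) + 336*(-219) = (-4/9 - ⅑*22) + 336*(-219) = (-4/9 - 22/9) - 73584 = -26/9 - 73584 = -662282/9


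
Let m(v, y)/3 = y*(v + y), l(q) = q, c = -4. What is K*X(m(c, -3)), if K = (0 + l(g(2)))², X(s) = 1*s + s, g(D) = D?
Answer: 504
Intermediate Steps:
m(v, y) = 3*y*(v + y) (m(v, y) = 3*(y*(v + y)) = 3*y*(v + y))
X(s) = 2*s (X(s) = s + s = 2*s)
K = 4 (K = (0 + 2)² = 2² = 4)
K*X(m(c, -3)) = 4*(2*(3*(-3)*(-4 - 3))) = 4*(2*(3*(-3)*(-7))) = 4*(2*63) = 4*126 = 504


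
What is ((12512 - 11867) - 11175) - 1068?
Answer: -11598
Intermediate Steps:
((12512 - 11867) - 11175) - 1068 = (645 - 11175) - 1068 = -10530 - 1068 = -11598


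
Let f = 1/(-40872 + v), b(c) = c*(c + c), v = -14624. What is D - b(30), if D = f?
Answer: -99892801/55496 ≈ -1800.0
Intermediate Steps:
b(c) = 2*c² (b(c) = c*(2*c) = 2*c²)
f = -1/55496 (f = 1/(-40872 - 14624) = 1/(-55496) = -1/55496 ≈ -1.8019e-5)
D = -1/55496 ≈ -1.8019e-5
D - b(30) = -1/55496 - 2*30² = -1/55496 - 2*900 = -1/55496 - 1*1800 = -1/55496 - 1800 = -99892801/55496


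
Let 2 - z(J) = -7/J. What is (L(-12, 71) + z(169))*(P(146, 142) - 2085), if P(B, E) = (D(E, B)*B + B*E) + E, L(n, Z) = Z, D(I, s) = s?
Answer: 38081240/13 ≈ 2.9293e+6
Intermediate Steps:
z(J) = 2 + 7/J (z(J) = 2 - (-7)/J = 2 + 7/J)
P(B, E) = E + B**2 + B*E (P(B, E) = (B*B + B*E) + E = (B**2 + B*E) + E = E + B**2 + B*E)
(L(-12, 71) + z(169))*(P(146, 142) - 2085) = (71 + (2 + 7/169))*((142 + 146**2 + 146*142) - 2085) = (71 + (2 + 7*(1/169)))*((142 + 21316 + 20732) - 2085) = (71 + (2 + 7/169))*(42190 - 2085) = (71 + 345/169)*40105 = (12344/169)*40105 = 38081240/13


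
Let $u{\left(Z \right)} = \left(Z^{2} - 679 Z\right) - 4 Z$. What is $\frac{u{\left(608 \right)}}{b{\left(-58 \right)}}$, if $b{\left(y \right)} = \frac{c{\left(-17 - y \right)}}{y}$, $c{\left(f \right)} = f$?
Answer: $\frac{2644800}{41} \approx 64507.0$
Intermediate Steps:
$u{\left(Z \right)} = Z^{2} - 683 Z$
$b{\left(y \right)} = \frac{-17 - y}{y}$
$\frac{u{\left(608 \right)}}{b{\left(-58 \right)}} = \frac{608 \left(-683 + 608\right)}{\frac{1}{-58} \left(-17 - -58\right)} = \frac{608 \left(-75\right)}{\left(- \frac{1}{58}\right) \left(-17 + 58\right)} = - \frac{45600}{\left(- \frac{1}{58}\right) 41} = - \frac{45600}{- \frac{41}{58}} = \left(-45600\right) \left(- \frac{58}{41}\right) = \frac{2644800}{41}$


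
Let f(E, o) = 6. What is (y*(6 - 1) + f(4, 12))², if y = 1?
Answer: 121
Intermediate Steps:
(y*(6 - 1) + f(4, 12))² = (1*(6 - 1) + 6)² = (1*5 + 6)² = (5 + 6)² = 11² = 121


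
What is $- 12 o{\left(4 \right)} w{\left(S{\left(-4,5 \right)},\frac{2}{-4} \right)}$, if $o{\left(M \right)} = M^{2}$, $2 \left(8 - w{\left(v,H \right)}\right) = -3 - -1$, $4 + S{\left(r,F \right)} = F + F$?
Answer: $-1728$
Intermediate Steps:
$S{\left(r,F \right)} = -4 + 2 F$ ($S{\left(r,F \right)} = -4 + \left(F + F\right) = -4 + 2 F$)
$w{\left(v,H \right)} = 9$ ($w{\left(v,H \right)} = 8 - \frac{-3 - -1}{2} = 8 - \frac{-3 + 1}{2} = 8 - -1 = 8 + 1 = 9$)
$- 12 o{\left(4 \right)} w{\left(S{\left(-4,5 \right)},\frac{2}{-4} \right)} = - 12 \cdot 4^{2} \cdot 9 = \left(-12\right) 16 \cdot 9 = \left(-192\right) 9 = -1728$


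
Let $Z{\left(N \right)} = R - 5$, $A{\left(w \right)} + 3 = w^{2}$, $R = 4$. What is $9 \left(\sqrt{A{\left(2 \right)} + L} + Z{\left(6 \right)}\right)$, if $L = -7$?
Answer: $-9 + 9 i \sqrt{6} \approx -9.0 + 22.045 i$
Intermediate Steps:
$A{\left(w \right)} = -3 + w^{2}$
$Z{\left(N \right)} = -1$ ($Z{\left(N \right)} = 4 - 5 = -1$)
$9 \left(\sqrt{A{\left(2 \right)} + L} + Z{\left(6 \right)}\right) = 9 \left(\sqrt{\left(-3 + 2^{2}\right) - 7} - 1\right) = 9 \left(\sqrt{\left(-3 + 4\right) - 7} - 1\right) = 9 \left(\sqrt{1 - 7} - 1\right) = 9 \left(\sqrt{-6} - 1\right) = 9 \left(i \sqrt{6} - 1\right) = 9 \left(-1 + i \sqrt{6}\right) = -9 + 9 i \sqrt{6}$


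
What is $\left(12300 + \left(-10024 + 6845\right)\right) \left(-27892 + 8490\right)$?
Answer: $-176965642$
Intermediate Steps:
$\left(12300 + \left(-10024 + 6845\right)\right) \left(-27892 + 8490\right) = \left(12300 - 3179\right) \left(-19402\right) = 9121 \left(-19402\right) = -176965642$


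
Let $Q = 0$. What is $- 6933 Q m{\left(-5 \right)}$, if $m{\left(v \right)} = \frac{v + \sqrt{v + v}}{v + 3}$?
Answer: $0$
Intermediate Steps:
$m{\left(v \right)} = \frac{v + \sqrt{2} \sqrt{v}}{3 + v}$ ($m{\left(v \right)} = \frac{v + \sqrt{2 v}}{3 + v} = \frac{v + \sqrt{2} \sqrt{v}}{3 + v}$)
$- 6933 Q m{\left(-5 \right)} = - 6933 \cdot 0 \frac{-5 + \sqrt{2} \sqrt{-5}}{3 - 5} = - 6933 \cdot 0 \frac{-5 + \sqrt{2} i \sqrt{5}}{-2} = - 6933 \cdot 0 \left(- \frac{-5 + i \sqrt{10}}{2}\right) = - 6933 \cdot 0 \left(\frac{5}{2} - \frac{i \sqrt{10}}{2}\right) = \left(-6933\right) 0 = 0$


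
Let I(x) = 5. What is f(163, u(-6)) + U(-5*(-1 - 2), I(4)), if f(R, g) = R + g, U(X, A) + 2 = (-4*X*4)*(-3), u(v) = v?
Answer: 875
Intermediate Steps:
U(X, A) = -2 + 48*X (U(X, A) = -2 + (-4*X*4)*(-3) = -2 - 16*X*(-3) = -2 + 48*X)
f(163, u(-6)) + U(-5*(-1 - 2), I(4)) = (163 - 6) + (-2 + 48*(-5*(-1 - 2))) = 157 + (-2 + 48*(-5*(-3))) = 157 + (-2 + 48*15) = 157 + (-2 + 720) = 157 + 718 = 875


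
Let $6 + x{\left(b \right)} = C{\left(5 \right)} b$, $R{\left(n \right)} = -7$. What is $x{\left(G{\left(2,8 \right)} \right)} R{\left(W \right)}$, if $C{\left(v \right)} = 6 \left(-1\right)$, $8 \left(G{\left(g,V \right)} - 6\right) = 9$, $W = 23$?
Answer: $\frac{1365}{4} \approx 341.25$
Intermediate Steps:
$G{\left(g,V \right)} = \frac{57}{8}$ ($G{\left(g,V \right)} = 6 + \frac{1}{8} \cdot 9 = 6 + \frac{9}{8} = \frac{57}{8}$)
$C{\left(v \right)} = -6$
$x{\left(b \right)} = -6 - 6 b$
$x{\left(G{\left(2,8 \right)} \right)} R{\left(W \right)} = \left(-6 - \frac{171}{4}\right) \left(-7\right) = \left(- \frac{195}{4}\right) \left(-7\right) = \frac{1365}{4}$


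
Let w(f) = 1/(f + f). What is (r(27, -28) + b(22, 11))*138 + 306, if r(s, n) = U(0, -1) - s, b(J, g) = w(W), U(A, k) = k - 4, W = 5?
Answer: -20481/5 ≈ -4096.2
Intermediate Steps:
w(f) = 1/(2*f)
U(A, k) = -4 + k
b(J, g) = ⅒ (b(J, g) = (½)/5 = (½)*(⅕) = ⅒)
r(s, n) = -5 - s (r(s, n) = (-4 - 1) - s = -5 - s)
(r(27, -28) + b(22, 11))*138 + 306 = ((-5 - 1*27) + ⅒)*138 + 306 = ((-5 - 27) + ⅒)*138 + 306 = (-32 + ⅒)*138 + 306 = -319/10*138 + 306 = -22011/5 + 306 = -20481/5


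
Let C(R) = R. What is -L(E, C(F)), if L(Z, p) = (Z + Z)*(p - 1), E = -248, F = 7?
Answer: 2976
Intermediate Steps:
L(Z, p) = 2*Z*(-1 + p) (L(Z, p) = (2*Z)*(-1 + p) = 2*Z*(-1 + p))
-L(E, C(F)) = -2*(-248)*(-1 + 7) = -2*(-248)*6 = -1*(-2976) = 2976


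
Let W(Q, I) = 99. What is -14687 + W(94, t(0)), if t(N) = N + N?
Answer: -14588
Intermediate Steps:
t(N) = 2*N
-14687 + W(94, t(0)) = -14687 + 99 = -14588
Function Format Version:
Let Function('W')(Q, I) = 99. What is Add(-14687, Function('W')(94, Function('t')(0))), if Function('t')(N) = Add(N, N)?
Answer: -14588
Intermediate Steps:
Function('t')(N) = Mul(2, N)
Add(-14687, Function('W')(94, Function('t')(0))) = Add(-14687, 99) = -14588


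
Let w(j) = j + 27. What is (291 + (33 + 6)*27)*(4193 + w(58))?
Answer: 5749632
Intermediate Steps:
w(j) = 27 + j
(291 + (33 + 6)*27)*(4193 + w(58)) = (291 + (33 + 6)*27)*(4193 + (27 + 58)) = (291 + 39*27)*(4193 + 85) = (291 + 1053)*4278 = 1344*4278 = 5749632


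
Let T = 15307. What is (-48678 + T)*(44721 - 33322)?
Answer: -380396029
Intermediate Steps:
(-48678 + T)*(44721 - 33322) = (-48678 + 15307)*(44721 - 33322) = -33371*11399 = -380396029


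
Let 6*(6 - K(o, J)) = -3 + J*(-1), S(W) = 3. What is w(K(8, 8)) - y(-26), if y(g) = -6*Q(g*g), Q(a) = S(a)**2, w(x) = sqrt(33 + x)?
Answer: 54 + 7*sqrt(30)/6 ≈ 60.390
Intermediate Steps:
K(o, J) = 13/2 + J/6 (K(o, J) = 6 - (-3 + J*(-1))/6 = 6 - (-3 - J)/6 = 6 + (1/2 + J/6) = 13/2 + J/6)
Q(a) = 9 (Q(a) = 3**2 = 9)
y(g) = -54 (y(g) = -6*9 = -54)
w(K(8, 8)) - y(-26) = sqrt(33 + (13/2 + (1/6)*8)) - 1*(-54) = sqrt(33 + (13/2 + 4/3)) + 54 = sqrt(33 + 47/6) + 54 = sqrt(245/6) + 54 = 7*sqrt(30)/6 + 54 = 54 + 7*sqrt(30)/6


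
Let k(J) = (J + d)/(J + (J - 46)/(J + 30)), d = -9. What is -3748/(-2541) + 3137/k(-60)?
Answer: 2251805093/876645 ≈ 2568.7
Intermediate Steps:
k(J) = (-9 + J)/(J + (-46 + J)/(30 + J)) (k(J) = (J - 9)/(J + (J - 46)/(J + 30)) = (-9 + J)/(J + (-46 + J)/(30 + J)))
-3748/(-2541) + 3137/k(-60) = -3748/(-2541) + 3137/(((-270 + (-60)² + 21*(-60))/(-46 + (-60)² + 31*(-60)))) = -3748*(-1/2541) + 3137/(((-270 + 3600 - 1260)/(-46 + 3600 - 1860))) = 3748/2541 + 3137/((2070/1694)) = 3748/2541 + 3137/(((1/1694)*2070)) = 3748/2541 + 3137/(1035/847) = 3748/2541 + 3137*(847/1035) = 3748/2541 + 2657039/1035 = 2251805093/876645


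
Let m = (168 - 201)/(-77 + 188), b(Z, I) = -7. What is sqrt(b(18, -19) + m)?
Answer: 3*I*sqrt(1110)/37 ≈ 2.7014*I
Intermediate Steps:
m = -11/37 (m = -33/111 = -33*1/111 = -11/37 ≈ -0.29730)
sqrt(b(18, -19) + m) = sqrt(-7 - 11/37) = sqrt(-270/37) = 3*I*sqrt(1110)/37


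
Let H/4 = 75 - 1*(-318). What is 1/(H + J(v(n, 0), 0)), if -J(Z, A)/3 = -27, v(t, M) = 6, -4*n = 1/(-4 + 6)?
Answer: 1/1653 ≈ 0.00060496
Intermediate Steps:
n = -1/8 (n = -1/(4*(-4 + 6)) = -1/4/2 = -1/4*1/2 = -1/8 ≈ -0.12500)
H = 1572 (H = 4*(75 - 1*(-318)) = 4*(75 + 318) = 4*393 = 1572)
J(Z, A) = 81 (J(Z, A) = -3*(-27) = 81)
1/(H + J(v(n, 0), 0)) = 1/(1572 + 81) = 1/1653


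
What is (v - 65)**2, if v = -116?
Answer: 32761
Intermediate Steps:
(v - 65)**2 = (-116 - 65)**2 = (-181)**2 = 32761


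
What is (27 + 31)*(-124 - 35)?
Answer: -9222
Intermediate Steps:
(27 + 31)*(-124 - 35) = 58*(-159) = -9222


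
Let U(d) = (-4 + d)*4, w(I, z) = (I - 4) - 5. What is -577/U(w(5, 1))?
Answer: 577/32 ≈ 18.031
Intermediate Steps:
w(I, z) = -9 + I (w(I, z) = (-4 + I) - 5 = -9 + I)
U(d) = -16 + 4*d
-577/U(w(5, 1)) = -577/(-16 + 4*(-9 + 5)) = -577/(-16 + 4*(-4)) = -577/(-16 - 16) = -577/(-32) = -577*(-1/32) = 577/32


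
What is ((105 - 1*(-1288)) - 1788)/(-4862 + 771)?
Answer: 395/4091 ≈ 0.096553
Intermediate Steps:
((105 - 1*(-1288)) - 1788)/(-4862 + 771) = ((105 + 1288) - 1788)/(-4091) = (1393 - 1788)*(-1/4091) = -395*(-1/4091) = 395/4091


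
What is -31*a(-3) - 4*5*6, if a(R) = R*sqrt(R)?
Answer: -120 + 93*I*sqrt(3) ≈ -120.0 + 161.08*I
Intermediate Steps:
a(R) = R**(3/2)
-31*a(-3) - 4*5*6 = -(-93)*I*sqrt(3) - 4*5*6 = -(-93)*I*sqrt(3) - 20*6 = 93*I*sqrt(3) - 120 = -120 + 93*I*sqrt(3)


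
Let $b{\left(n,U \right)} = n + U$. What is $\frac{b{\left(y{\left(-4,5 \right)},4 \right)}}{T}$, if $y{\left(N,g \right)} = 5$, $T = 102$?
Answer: $\frac{3}{34} \approx 0.088235$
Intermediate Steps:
$b{\left(n,U \right)} = U + n$
$\frac{b{\left(y{\left(-4,5 \right)},4 \right)}}{T} = \frac{4 + 5}{102} = \frac{1}{102} \cdot 9 = \frac{3}{34}$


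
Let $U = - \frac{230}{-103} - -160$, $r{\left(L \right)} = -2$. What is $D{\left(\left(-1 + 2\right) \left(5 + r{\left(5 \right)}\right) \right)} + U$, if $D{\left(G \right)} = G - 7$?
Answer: $\frac{16298}{103} \approx 158.23$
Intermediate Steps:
$D{\left(G \right)} = -7 + G$ ($D{\left(G \right)} = G - 7 = -7 + G$)
$U = \frac{16710}{103}$ ($U = \left(-230\right) \left(- \frac{1}{103}\right) + 160 = \frac{230}{103} + 160 = \frac{16710}{103} \approx 162.23$)
$D{\left(\left(-1 + 2\right) \left(5 + r{\left(5 \right)}\right) \right)} + U = \left(-7 + \left(-1 + 2\right) \left(5 - 2\right)\right) + \frac{16710}{103} = \left(-7 + 1 \cdot 3\right) + \frac{16710}{103} = \left(-7 + 3\right) + \frac{16710}{103} = -4 + \frac{16710}{103} = \frac{16298}{103}$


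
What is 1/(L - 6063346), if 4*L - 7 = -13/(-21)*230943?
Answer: -14/84386443 ≈ -1.6590e-7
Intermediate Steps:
L = 500401/14 (L = 7/4 + (-13/(-21)*230943)/4 = 7/4 + (-13*(-1/21)*230943)/4 = 7/4 + ((13/21)*230943)/4 = 7/4 + (1/4)*(1000753/7) = 7/4 + 1000753/28 = 500401/14 ≈ 35743.)
1/(L - 6063346) = 1/(500401/14 - 6063346) = 1/(-84386443/14) = -14/84386443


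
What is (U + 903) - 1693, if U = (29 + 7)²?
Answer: 506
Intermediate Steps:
U = 1296 (U = 36² = 1296)
(U + 903) - 1693 = (1296 + 903) - 1693 = 2199 - 1693 = 506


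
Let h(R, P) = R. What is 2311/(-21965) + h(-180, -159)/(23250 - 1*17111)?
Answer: -18140929/134843135 ≈ -0.13453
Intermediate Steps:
2311/(-21965) + h(-180, -159)/(23250 - 1*17111) = 2311/(-21965) - 180/(23250 - 1*17111) = 2311*(-1/21965) - 180/(23250 - 17111) = -2311/21965 - 180/6139 = -18140929/134843135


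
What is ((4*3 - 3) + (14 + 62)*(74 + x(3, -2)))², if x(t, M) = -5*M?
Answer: 40870449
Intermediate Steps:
((4*3 - 3) + (14 + 62)*(74 + x(3, -2)))² = ((4*3 - 3) + (14 + 62)*(74 - 5*(-2)))² = ((12 - 3) + 76*(74 + 10))² = (9 + 76*84)² = (9 + 6384)² = 6393² = 40870449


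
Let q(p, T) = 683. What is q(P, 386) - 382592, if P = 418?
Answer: -381909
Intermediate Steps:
q(P, 386) - 382592 = 683 - 382592 = -381909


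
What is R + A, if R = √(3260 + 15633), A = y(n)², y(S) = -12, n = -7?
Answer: 144 + √18893 ≈ 281.45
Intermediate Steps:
A = 144 (A = (-12)² = 144)
R = √18893 ≈ 137.45
R + A = √18893 + 144 = 144 + √18893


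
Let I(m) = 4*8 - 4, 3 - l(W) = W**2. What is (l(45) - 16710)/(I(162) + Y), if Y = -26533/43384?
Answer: -270889696/396073 ≈ -683.94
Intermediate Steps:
l(W) = 3 - W**2
I(m) = 28 (I(m) = 32 - 4 = 28)
Y = -26533/43384 (Y = -26533*1/43384 = -26533/43384 ≈ -0.61158)
(l(45) - 16710)/(I(162) + Y) = ((3 - 1*45**2) - 16710)/(28 - 26533/43384) = ((3 - 1*2025) - 16710)/(1188219/43384) = ((3 - 2025) - 16710)*(43384/1188219) = (-2022 - 16710)*(43384/1188219) = -18732*43384/1188219 = -270889696/396073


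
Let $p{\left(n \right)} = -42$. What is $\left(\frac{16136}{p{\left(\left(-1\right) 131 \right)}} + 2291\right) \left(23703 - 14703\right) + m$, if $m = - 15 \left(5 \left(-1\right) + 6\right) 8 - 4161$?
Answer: $\frac{120099033}{7} \approx 1.7157 \cdot 10^{7}$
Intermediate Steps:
$m = -4281$ ($m = - 15 \left(-5 + 6\right) 8 - 4161 = \left(-15\right) 1 \cdot 8 - 4161 = \left(-15\right) 8 - 4161 = -120 - 4161 = -4281$)
$\left(\frac{16136}{p{\left(\left(-1\right) 131 \right)}} + 2291\right) \left(23703 - 14703\right) + m = \left(\frac{16136}{-42} + 2291\right) \left(23703 - 14703\right) - 4281 = \left(16136 \left(- \frac{1}{42}\right) + 2291\right) 9000 - 4281 = \left(- \frac{8068}{21} + 2291\right) 9000 - 4281 = \frac{40043}{21} \cdot 9000 - 4281 = \frac{120129000}{7} - 4281 = \frac{120099033}{7}$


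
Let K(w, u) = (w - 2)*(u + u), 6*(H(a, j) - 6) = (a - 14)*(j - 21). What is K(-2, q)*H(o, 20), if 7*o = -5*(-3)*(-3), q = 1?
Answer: -1580/21 ≈ -75.238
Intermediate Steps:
o = -45/7 (o = (-5*(-3)*(-3))/7 = (15*(-3))/7 = (⅐)*(-45) = -45/7 ≈ -6.4286)
H(a, j) = 6 + (-21 + j)*(-14 + a)/6 (H(a, j) = 6 + ((a - 14)*(j - 21))/6 = 6 + ((-14 + a)*(-21 + j))/6 = 6 + ((-21 + j)*(-14 + a))/6 = 6 + (-21 + j)*(-14 + a)/6)
K(w, u) = 2*u*(-2 + w) (K(w, u) = (-2 + w)*(2*u) = 2*u*(-2 + w))
K(-2, q)*H(o, 20) = (2*1*(-2 - 2))*(55 - 7/2*(-45/7) - 7/3*20 + (⅙)*(-45/7)*20) = (2*1*(-4))*(55 + 45/2 - 140/3 - 150/7) = -8*395/42 = -1580/21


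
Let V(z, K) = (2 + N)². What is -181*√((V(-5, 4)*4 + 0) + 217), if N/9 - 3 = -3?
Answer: -181*√233 ≈ -2762.8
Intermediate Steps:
N = 0 (N = 27 + 9*(-3) = 27 - 27 = 0)
V(z, K) = 4 (V(z, K) = (2 + 0)² = 2² = 4)
-181*√((V(-5, 4)*4 + 0) + 217) = -181*√((4*4 + 0) + 217) = -181*√((16 + 0) + 217) = -181*√(16 + 217) = -181*√233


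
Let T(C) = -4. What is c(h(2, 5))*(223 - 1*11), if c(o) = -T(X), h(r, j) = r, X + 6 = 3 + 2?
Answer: 848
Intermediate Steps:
X = -1 (X = -6 + (3 + 2) = -6 + 5 = -1)
c(o) = 4 (c(o) = -1*(-4) = 4)
c(h(2, 5))*(223 - 1*11) = 4*(223 - 1*11) = 4*(223 - 11) = 4*212 = 848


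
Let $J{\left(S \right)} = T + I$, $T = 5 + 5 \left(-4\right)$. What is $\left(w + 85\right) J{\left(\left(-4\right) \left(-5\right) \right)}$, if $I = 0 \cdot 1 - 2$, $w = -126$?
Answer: $697$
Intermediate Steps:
$I = -2$ ($I = 0 - 2 = -2$)
$T = -15$ ($T = 5 - 20 = -15$)
$J{\left(S \right)} = -17$ ($J{\left(S \right)} = -15 - 2 = -17$)
$\left(w + 85\right) J{\left(\left(-4\right) \left(-5\right) \right)} = \left(-126 + 85\right) \left(-17\right) = \left(-41\right) \left(-17\right) = 697$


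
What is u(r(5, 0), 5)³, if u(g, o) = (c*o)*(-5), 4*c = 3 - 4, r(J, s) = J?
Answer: 15625/64 ≈ 244.14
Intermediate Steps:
c = -¼ (c = (3 - 4)/4 = (¼)*(-1) = -¼ ≈ -0.25000)
u(g, o) = 5*o/4 (u(g, o) = -o/4*(-5) = 5*o/4)
u(r(5, 0), 5)³ = ((5/4)*5)³ = (25/4)³ = 15625/64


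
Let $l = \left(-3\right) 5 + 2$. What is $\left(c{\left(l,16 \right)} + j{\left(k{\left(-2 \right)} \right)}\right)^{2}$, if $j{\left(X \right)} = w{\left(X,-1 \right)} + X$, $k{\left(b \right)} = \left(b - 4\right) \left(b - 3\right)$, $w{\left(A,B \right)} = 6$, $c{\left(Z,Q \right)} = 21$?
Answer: $3249$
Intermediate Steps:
$l = -13$ ($l = -15 + 2 = -13$)
$k{\left(b \right)} = \left(-4 + b\right) \left(-3 + b\right)$
$j{\left(X \right)} = 6 + X$
$\left(c{\left(l,16 \right)} + j{\left(k{\left(-2 \right)} \right)}\right)^{2} = \left(21 + \left(6 + \left(12 + \left(-2\right)^{2} - -14\right)\right)\right)^{2} = \left(21 + \left(6 + \left(12 + 4 + 14\right)\right)\right)^{2} = \left(21 + \left(6 + 30\right)\right)^{2} = \left(21 + 36\right)^{2} = 57^{2} = 3249$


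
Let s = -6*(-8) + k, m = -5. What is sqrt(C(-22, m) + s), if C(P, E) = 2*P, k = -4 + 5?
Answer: sqrt(5) ≈ 2.2361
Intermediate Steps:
k = 1
s = 49 (s = -6*(-8) + 1 = 48 + 1 = 49)
sqrt(C(-22, m) + s) = sqrt(2*(-22) + 49) = sqrt(-44 + 49) = sqrt(5)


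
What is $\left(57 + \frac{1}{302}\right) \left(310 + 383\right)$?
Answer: $\frac{11929995}{302} \approx 39503.0$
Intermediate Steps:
$\left(57 + \frac{1}{302}\right) \left(310 + 383\right) = \left(57 + \frac{1}{302}\right) 693 = \frac{17215}{302} \cdot 693 = \frac{11929995}{302}$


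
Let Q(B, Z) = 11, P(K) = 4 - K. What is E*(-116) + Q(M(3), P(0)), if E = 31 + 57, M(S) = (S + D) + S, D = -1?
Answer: -10197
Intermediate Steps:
M(S) = -1 + 2*S (M(S) = (S - 1) + S = (-1 + S) + S = -1 + 2*S)
E = 88
E*(-116) + Q(M(3), P(0)) = 88*(-116) + 11 = -10208 + 11 = -10197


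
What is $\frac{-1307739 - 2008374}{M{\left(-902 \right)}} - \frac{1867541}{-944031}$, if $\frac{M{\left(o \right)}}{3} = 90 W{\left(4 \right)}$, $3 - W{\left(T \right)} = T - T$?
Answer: $- \frac{12876546351}{3146770} \approx -4092.0$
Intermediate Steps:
$W{\left(T \right)} = 3$ ($W{\left(T \right)} = 3 - \left(T - T\right) = 3 - 0 = 3 + 0 = 3$)
$M{\left(o \right)} = 810$ ($M{\left(o \right)} = 3 \cdot 90 \cdot 3 = 3 \cdot 270 = 810$)
$\frac{-1307739 - 2008374}{M{\left(-902 \right)}} - \frac{1867541}{-944031} = \frac{-1307739 - 2008374}{810} - \frac{1867541}{-944031} = \left(-3316113\right) \frac{1}{810} - - \frac{1867541}{944031} = - \frac{122819}{30} + \frac{1867541}{944031} = - \frac{12876546351}{3146770}$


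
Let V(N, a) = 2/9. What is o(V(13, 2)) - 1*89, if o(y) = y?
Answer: -799/9 ≈ -88.778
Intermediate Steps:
V(N, a) = 2/9 (V(N, a) = 2*(1/9) = 2/9)
o(V(13, 2)) - 1*89 = 2/9 - 1*89 = 2/9 - 89 = -799/9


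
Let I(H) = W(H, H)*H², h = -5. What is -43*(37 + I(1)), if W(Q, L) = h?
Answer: -1376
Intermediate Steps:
W(Q, L) = -5
I(H) = -5*H²
-43*(37 + I(1)) = -43*(37 - 5*1²) = -43*(37 - 5*1) = -43*(37 - 5) = -43*32 = -1376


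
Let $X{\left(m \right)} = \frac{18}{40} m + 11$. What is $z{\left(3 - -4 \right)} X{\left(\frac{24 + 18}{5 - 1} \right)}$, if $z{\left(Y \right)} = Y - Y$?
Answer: $0$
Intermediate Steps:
$z{\left(Y \right)} = 0$
$X{\left(m \right)} = 11 + \frac{9 m}{20}$ ($X{\left(m \right)} = 18 \cdot \frac{1}{40} m + 11 = \frac{9 m}{20} + 11 = 11 + \frac{9 m}{20}$)
$z{\left(3 - -4 \right)} X{\left(\frac{24 + 18}{5 - 1} \right)} = 0 \left(11 + \frac{9 \frac{24 + 18}{5 - 1}}{20}\right) = 0 \left(11 + \frac{9 \cdot \frac{42}{4}}{20}\right) = 0 \left(11 + \frac{9 \cdot 42 \cdot \frac{1}{4}}{20}\right) = 0 \left(11 + \frac{9}{20} \cdot \frac{21}{2}\right) = 0 \left(11 + \frac{189}{40}\right) = 0 \cdot \frac{629}{40} = 0$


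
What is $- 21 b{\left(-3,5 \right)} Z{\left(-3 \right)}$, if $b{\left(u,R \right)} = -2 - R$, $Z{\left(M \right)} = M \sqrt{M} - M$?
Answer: $441 - 441 i \sqrt{3} \approx 441.0 - 763.83 i$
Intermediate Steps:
$Z{\left(M \right)} = M^{\frac{3}{2}} - M$
$- 21 b{\left(-3,5 \right)} Z{\left(-3 \right)} = - 21 \left(-2 - 5\right) \left(\left(-3\right)^{\frac{3}{2}} - -3\right) = - 21 \left(-2 - 5\right) \left(- 3 i \sqrt{3} + 3\right) = \left(-21\right) \left(-7\right) \left(3 - 3 i \sqrt{3}\right) = 147 \left(3 - 3 i \sqrt{3}\right) = 441 - 441 i \sqrt{3}$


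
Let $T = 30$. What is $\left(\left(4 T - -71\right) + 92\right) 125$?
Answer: $35375$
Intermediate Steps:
$\left(\left(4 T - -71\right) + 92\right) 125 = \left(\left(4 \cdot 30 - -71\right) + 92\right) 125 = \left(\left(120 + 71\right) + 92\right) 125 = \left(191 + 92\right) 125 = 283 \cdot 125 = 35375$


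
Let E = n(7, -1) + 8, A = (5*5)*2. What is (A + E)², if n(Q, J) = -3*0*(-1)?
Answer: 3364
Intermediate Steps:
A = 50 (A = 25*2 = 50)
n(Q, J) = 0 (n(Q, J) = 0*(-1) = 0)
E = 8 (E = 0 + 8 = 8)
(A + E)² = (50 + 8)² = 58² = 3364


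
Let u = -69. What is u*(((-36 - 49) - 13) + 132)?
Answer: -2346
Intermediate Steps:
u*(((-36 - 49) - 13) + 132) = -69*(((-36 - 49) - 13) + 132) = -69*((-85 - 13) + 132) = -69*(-98 + 132) = -69*34 = -2346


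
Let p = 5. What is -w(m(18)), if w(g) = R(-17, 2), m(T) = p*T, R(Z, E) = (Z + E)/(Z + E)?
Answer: -1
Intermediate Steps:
R(Z, E) = 1 (R(Z, E) = (E + Z)/(E + Z) = 1)
m(T) = 5*T
w(g) = 1
-w(m(18)) = -1*1 = -1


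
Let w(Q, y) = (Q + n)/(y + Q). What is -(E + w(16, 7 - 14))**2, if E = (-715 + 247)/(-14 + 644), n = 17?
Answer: -94249/11025 ≈ -8.5487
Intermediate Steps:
w(Q, y) = (17 + Q)/(Q + y) (w(Q, y) = (Q + 17)/(y + Q) = (17 + Q)/(Q + y))
E = -26/35 (E = -468/630 = -468*1/630 = -26/35 ≈ -0.74286)
-(E + w(16, 7 - 14))**2 = -(-26/35 + (17 + 16)/(16 + (7 - 14)))**2 = -(-26/35 + 33/(16 - 7))**2 = -(-26/35 + 33/9)**2 = -(-26/35 + (1/9)*33)**2 = -(-26/35 + 11/3)**2 = -(307/105)**2 = -1*94249/11025 = -94249/11025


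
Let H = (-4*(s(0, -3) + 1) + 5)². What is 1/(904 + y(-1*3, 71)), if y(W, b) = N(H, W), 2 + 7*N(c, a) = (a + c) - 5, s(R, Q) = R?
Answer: 7/6319 ≈ 0.0011078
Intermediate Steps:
H = 1 (H = (-4*(0 + 1) + 5)² = (-4*1 + 5)² = (-4 + 5)² = 1² = 1)
N(c, a) = -1 + a/7 + c/7 (N(c, a) = -2/7 + ((a + c) - 5)/7 = -2/7 + (-5 + a + c)/7 = -2/7 + (-5/7 + a/7 + c/7) = -1 + a/7 + c/7)
y(W, b) = -6/7 + W/7 (y(W, b) = -1 + W/7 + (⅐)*1 = -1 + W/7 + ⅐ = -6/7 + W/7)
1/(904 + y(-1*3, 71)) = 1/(904 + (-6/7 + (-1*3)/7)) = 1/(904 + (-6/7 + (⅐)*(-3))) = 1/(904 + (-6/7 - 3/7)) = 1/(904 - 9/7) = 1/(6319/7) = 7/6319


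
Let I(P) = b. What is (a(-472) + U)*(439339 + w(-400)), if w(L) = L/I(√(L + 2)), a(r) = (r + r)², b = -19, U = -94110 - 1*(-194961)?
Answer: 8280949750067/19 ≈ 4.3584e+11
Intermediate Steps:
U = 100851 (U = -94110 + 194961 = 100851)
I(P) = -19
a(r) = 4*r² (a(r) = (2*r)² = 4*r²)
w(L) = -L/19 (w(L) = L/(-19) = L*(-1/19) = -L/19)
(a(-472) + U)*(439339 + w(-400)) = (4*(-472)² + 100851)*(439339 - 1/19*(-400)) = (4*222784 + 100851)*(439339 + 400/19) = (891136 + 100851)*(8347841/19) = 991987*(8347841/19) = 8280949750067/19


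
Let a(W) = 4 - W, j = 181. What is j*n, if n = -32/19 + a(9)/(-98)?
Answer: -550421/1862 ≈ -295.61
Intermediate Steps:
n = -3041/1862 (n = -32/19 + (4 - 1*9)/(-98) = -32*1/19 + (4 - 9)*(-1/98) = -32/19 - 5*(-1/98) = -32/19 + 5/98 = -3041/1862 ≈ -1.6332)
j*n = 181*(-3041/1862) = -550421/1862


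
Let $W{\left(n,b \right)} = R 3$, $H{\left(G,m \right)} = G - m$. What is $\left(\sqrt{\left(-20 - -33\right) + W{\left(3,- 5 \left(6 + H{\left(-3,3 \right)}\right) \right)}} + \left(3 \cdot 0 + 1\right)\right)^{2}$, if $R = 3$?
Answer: $\left(1 + \sqrt{22}\right)^{2} \approx 32.381$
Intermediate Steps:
$W{\left(n,b \right)} = 9$ ($W{\left(n,b \right)} = 3 \cdot 3 = 9$)
$\left(\sqrt{\left(-20 - -33\right) + W{\left(3,- 5 \left(6 + H{\left(-3,3 \right)}\right) \right)}} + \left(3 \cdot 0 + 1\right)\right)^{2} = \left(\sqrt{\left(-20 - -33\right) + 9} + \left(3 \cdot 0 + 1\right)\right)^{2} = \left(\sqrt{\left(-20 + 33\right) + 9} + \left(0 + 1\right)\right)^{2} = \left(\sqrt{13 + 9} + 1\right)^{2} = \left(\sqrt{22} + 1\right)^{2} = \left(1 + \sqrt{22}\right)^{2}$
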